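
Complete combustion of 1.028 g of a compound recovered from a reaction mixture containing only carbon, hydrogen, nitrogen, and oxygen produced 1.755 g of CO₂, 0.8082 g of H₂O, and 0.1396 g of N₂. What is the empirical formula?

mol C = 1.755 g CO₂ ÷ 44.009 g/mol = 0.039878 mol
mol H = 2 × 0.8082 g H₂O ÷ 18.015 g/mol = 0.089725 mol
mol N = 2 × 0.1396 g N₂ ÷ 28.014 g/mol = 0.0099664 mol
mass O = 1.028 − (0.47898 + 0.090443 + 0.13960) = 0.31898 g → mol O = 0.31898 ÷ 15.999 = 0.019937 mol
Divide by the smallest (0.0099664 mol): C 4.001, H 9.003, N 1.000, O 2.000

C4H9NO2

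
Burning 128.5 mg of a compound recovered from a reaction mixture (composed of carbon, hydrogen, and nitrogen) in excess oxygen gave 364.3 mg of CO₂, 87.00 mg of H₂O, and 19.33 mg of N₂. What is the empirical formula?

mol C = 0.3643 g CO₂ ÷ 44.009 g/mol = 0.0082779 mol
mol H = 2 × 0.08700 g H₂O ÷ 18.015 g/mol = 0.0096586 mol
mol N = 2 × 0.01933 g N₂ ÷ 28.014 g/mol = 0.0013800 mol
Divide by the smallest (0.0013800 mol): C 5.998, H 6.999, N 1.000

C6H7N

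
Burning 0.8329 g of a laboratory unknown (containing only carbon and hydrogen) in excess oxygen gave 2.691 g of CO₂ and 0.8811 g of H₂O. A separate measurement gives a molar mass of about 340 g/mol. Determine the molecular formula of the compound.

mol C = 2.691 g CO₂ ÷ 44.009 g/mol = 0.061147 mol
mol H = 2 × 0.8811 g H₂O ÷ 18.015 g/mol = 0.097818 mol
Divide by the smallest (0.061147 mol): C 1.000, H 1.600
Multiplying each by 5 gives whole numbers: C 5.00, H 8.00
Empirical formula: C5H8
Empirical-formula mass = 68.12 g/mol; 340 ÷ 68.12 ≈ 5, so the molecular formula is C25H40.

C25H40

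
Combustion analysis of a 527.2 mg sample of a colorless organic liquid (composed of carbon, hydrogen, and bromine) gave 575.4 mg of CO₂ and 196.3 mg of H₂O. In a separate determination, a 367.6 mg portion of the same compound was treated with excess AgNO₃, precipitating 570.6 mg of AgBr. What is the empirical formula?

mol C = 0.5754 g CO₂ ÷ 44.009 g/mol = 0.013075 mol
mol H = 2 × 0.1963 g H₂O ÷ 18.015 g/mol = 0.021793 mol
From the AgBr data: mol Br per gram of compound = (0.5706 ÷ 187.772) ÷ 0.3676 = 0.0082666 mol/g, so in the 0.5272 g combustion sample mol Br = 0.0043581 mol
Divide by the smallest (0.0043581 mol): C 3.000, H 5.001, Br 1.000

C3H5Br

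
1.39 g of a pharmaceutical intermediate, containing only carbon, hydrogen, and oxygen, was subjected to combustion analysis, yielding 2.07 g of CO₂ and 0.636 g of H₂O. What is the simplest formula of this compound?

C2H3O2

mol C = 2.07 g CO₂ ÷ 44.009 g/mol = 0.04704 mol
mol H = 2 × 0.636 g H₂O ÷ 18.015 g/mol = 0.07061 mol
mass O = 1.39 − (0.5649 + 0.07117) = 0.7539 g → mol O = 0.7539 ÷ 15.999 = 0.04712 mol
Divide by the smallest (0.04704 mol): C 1.000, H 1.501, O 1.002
Multiplying each by 2 gives whole numbers: C 2.00, H 3.00, O 2.00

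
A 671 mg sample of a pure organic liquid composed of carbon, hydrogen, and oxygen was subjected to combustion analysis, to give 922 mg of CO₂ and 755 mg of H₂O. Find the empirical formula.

mol C = 0.922 g CO₂ ÷ 44.009 g/mol = 0.02095 mol
mol H = 2 × 0.755 g H₂O ÷ 18.015 g/mol = 0.08382 mol
mass O = 0.671 − (0.2516 + 0.08449) = 0.3349 g → mol O = 0.3349 ÷ 15.999 = 0.02093 mol
Divide by the smallest (0.02093 mol): C 1.001, H 4.005, O 1.000

CH4O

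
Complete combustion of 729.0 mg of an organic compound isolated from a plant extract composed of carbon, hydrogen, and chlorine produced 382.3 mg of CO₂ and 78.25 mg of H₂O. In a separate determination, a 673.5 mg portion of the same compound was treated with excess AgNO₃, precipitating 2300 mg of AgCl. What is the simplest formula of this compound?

CHCl2

mol C = 0.3823 g CO₂ ÷ 44.009 g/mol = 0.0086869 mol
mol H = 2 × 0.07825 g H₂O ÷ 18.015 g/mol = 0.0086872 mol
From the AgCl data: mol Cl per gram of compound = (2.300 ÷ 143.318) ÷ 0.6735 = 0.023828 mol/g, so in the 0.7290 g combustion sample mol Cl = 0.017371 mol
Divide by the smallest (0.0086869 mol): C 1.000, H 1.000, Cl 2.000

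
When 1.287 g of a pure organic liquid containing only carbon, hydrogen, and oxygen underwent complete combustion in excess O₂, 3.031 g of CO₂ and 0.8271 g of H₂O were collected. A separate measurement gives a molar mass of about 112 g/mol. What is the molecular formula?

C6H8O2

mol C = 3.031 g CO₂ ÷ 44.009 g/mol = 0.068872 mol
mol H = 2 × 0.8271 g H₂O ÷ 18.015 g/mol = 0.091823 mol
mass O = 1.287 − (0.82722 + 0.092558) = 0.36722 g → mol O = 0.36722 ÷ 15.999 = 0.022952 mol
Divide by the smallest (0.022952 mol): C 3.001, H 4.001, O 1.000
Empirical formula: C3H4O
Empirical-formula mass = 56.06 g/mol; 112 ÷ 56.06 ≈ 2, so the molecular formula is C6H8O2.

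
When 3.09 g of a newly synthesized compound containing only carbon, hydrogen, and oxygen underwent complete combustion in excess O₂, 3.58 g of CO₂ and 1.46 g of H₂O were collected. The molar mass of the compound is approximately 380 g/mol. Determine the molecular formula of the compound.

C10H20O15

mol C = 3.58 g CO₂ ÷ 44.009 g/mol = 0.08135 mol
mol H = 2 × 1.46 g H₂O ÷ 18.015 g/mol = 0.1621 mol
mass O = 3.09 − (0.9771 + 0.1634) = 1.950 g → mol O = 1.950 ÷ 15.999 = 0.1219 mol
Divide by the smallest (0.08135 mol): C 1.000, H 1.993, O 1.498
Multiplying each by 2 gives whole numbers: C 2.00, H 3.99, O 3.00
Empirical formula: C2H4O3
Empirical-formula mass = 76.05 g/mol; 380 ÷ 76.05 ≈ 5, so the molecular formula is C10H20O15.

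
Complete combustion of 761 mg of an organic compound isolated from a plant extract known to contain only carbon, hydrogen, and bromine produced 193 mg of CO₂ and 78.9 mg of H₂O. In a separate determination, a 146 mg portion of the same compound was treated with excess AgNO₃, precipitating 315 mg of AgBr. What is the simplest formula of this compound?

CH2Br2

mol C = 0.193 g CO₂ ÷ 44.009 g/mol = 0.004385 mol
mol H = 2 × 0.0789 g H₂O ÷ 18.015 g/mol = 0.008759 mol
From the AgBr data: mol Br per gram of compound = (0.315 ÷ 187.772) ÷ 0.146 = 0.01149 mol/g, so in the 0.761 g combustion sample mol Br = 0.008744 mol
Divide by the smallest (0.004385 mol): C 1.000, H 1.997, Br 1.994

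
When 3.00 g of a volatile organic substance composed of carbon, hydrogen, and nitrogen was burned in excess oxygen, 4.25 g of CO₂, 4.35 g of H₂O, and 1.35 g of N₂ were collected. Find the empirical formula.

CH5N

mol C = 4.25 g CO₂ ÷ 44.009 g/mol = 0.09657 mol
mol H = 2 × 4.35 g H₂O ÷ 18.015 g/mol = 0.4829 mol
mol N = 2 × 1.35 g N₂ ÷ 28.014 g/mol = 0.09638 mol
Divide by the smallest (0.09638 mol): C 1.002, H 5.011, N 1.000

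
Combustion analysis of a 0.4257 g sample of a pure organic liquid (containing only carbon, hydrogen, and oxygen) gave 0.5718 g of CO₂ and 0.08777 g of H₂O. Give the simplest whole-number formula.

C4H3O5

mol C = 0.5718 g CO₂ ÷ 44.009 g/mol = 0.012993 mol
mol H = 2 × 0.08777 g H₂O ÷ 18.015 g/mol = 0.0097441 mol
mass O = 0.4257 − (0.15606 + 0.0098221) = 0.25982 g → mol O = 0.25982 ÷ 15.999 = 0.016240 mol
Divide by the smallest (0.0097441 mol): C 1.333, H 1.000, O 1.667
Multiplying each by 3 gives whole numbers: C 4.00, H 3.00, O 5.00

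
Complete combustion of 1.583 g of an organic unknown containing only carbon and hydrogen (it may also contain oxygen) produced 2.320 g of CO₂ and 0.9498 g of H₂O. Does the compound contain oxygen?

mol C = 2.320 g CO₂ ÷ 44.009 g/mol = 0.052716 mol
mol H = 2 × 0.9498 g H₂O ÷ 18.015 g/mol = 0.10545 mol
C and H account for only 0.73947 g of the 1.583 g sample; the remaining 0.84353 g must be oxygen.

yes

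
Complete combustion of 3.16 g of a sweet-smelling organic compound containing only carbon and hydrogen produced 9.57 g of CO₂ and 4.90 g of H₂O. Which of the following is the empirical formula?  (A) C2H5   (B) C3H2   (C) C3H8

mol C = 9.57 g CO₂ ÷ 44.009 g/mol = 0.2175 mol
mol H = 2 × 4.90 g H₂O ÷ 18.015 g/mol = 0.5440 mol
Divide by the smallest (0.2175 mol): C 1.000, H 2.502
Multiplying each by 2 gives whole numbers: C 2.00, H 5.00

(A) C2H5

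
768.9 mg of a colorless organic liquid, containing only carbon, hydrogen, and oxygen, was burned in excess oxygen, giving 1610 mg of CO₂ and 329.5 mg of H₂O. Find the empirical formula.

mol C = 1.610 g CO₂ ÷ 44.009 g/mol = 0.036583 mol
mol H = 2 × 0.3295 g H₂O ÷ 18.015 g/mol = 0.036581 mol
mass O = 0.7689 − (0.43940 + 0.036873) = 0.29262 g → mol O = 0.29262 ÷ 15.999 = 0.018290 mol
Divide by the smallest (0.018290 mol): C 2.000, H 2.000, O 1.000

C2H2O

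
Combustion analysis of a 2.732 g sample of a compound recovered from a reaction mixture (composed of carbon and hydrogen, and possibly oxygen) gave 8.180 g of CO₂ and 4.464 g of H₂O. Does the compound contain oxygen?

no

mol C = 8.180 g CO₂ ÷ 44.009 g/mol = 0.18587 mol
mol H = 2 × 4.464 g H₂O ÷ 18.015 g/mol = 0.49559 mol
C and H together account for 2.7320 g — essentially the entire 2.732 g sample — so the compound contains no oxygen.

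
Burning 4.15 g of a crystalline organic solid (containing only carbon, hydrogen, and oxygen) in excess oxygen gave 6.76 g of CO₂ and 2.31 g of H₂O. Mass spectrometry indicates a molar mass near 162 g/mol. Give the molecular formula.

C6H10O5

mol C = 6.76 g CO₂ ÷ 44.009 g/mol = 0.1536 mol
mol H = 2 × 2.31 g H₂O ÷ 18.015 g/mol = 0.2565 mol
mass O = 4.15 − (1.845 + 0.2585) = 2.047 g → mol O = 2.047 ÷ 15.999 = 0.1279 mol
Divide by the smallest (0.1279 mol): C 1.201, H 2.005, O 1.000
Multiplying each by 5 gives whole numbers: C 6.00, H 10.02, O 5.00
Empirical formula: C6H10O5
Empirical-formula mass = 162.14 g/mol; 162 ÷ 162.14 ≈ 1, so the molecular formula is C6H10O5.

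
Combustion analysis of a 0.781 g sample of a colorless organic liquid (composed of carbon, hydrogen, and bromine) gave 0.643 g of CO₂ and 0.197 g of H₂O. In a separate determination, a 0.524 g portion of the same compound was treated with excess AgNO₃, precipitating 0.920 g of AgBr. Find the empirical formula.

mol C = 0.643 g CO₂ ÷ 44.009 g/mol = 0.01461 mol
mol H = 2 × 0.197 g H₂O ÷ 18.015 g/mol = 0.02187 mol
From the AgBr data: mol Br per gram of compound = (0.920 ÷ 187.772) ÷ 0.524 = 0.009350 mol/g, so in the 0.781 g combustion sample mol Br = 0.007303 mol
Divide by the smallest (0.007303 mol): C 2.001, H 2.995, Br 1.000

C2H3Br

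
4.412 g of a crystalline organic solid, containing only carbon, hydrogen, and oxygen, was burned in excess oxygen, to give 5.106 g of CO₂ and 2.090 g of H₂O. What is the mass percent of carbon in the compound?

mol C = 5.106 g CO₂ ÷ 44.009 g/mol = 0.11602 mol
mol H = 2 × 2.090 g H₂O ÷ 18.015 g/mol = 0.23203 mol
mass O = 4.412 − (1.3935 + 0.23389) = 2.7846 g → mol O = 2.7846 ÷ 15.999 = 0.17405 mol
mass % C = 1.3935 g ÷ 4.412 g × 100%

31.59%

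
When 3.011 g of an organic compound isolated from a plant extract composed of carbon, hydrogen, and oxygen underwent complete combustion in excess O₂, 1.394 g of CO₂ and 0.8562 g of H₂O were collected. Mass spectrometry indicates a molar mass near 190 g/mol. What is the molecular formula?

mol C = 1.394 g CO₂ ÷ 44.009 g/mol = 0.031675 mol
mol H = 2 × 0.8562 g H₂O ÷ 18.015 g/mol = 0.095054 mol
mass O = 3.011 − (0.38045 + 0.095815) = 2.5347 g → mol O = 2.5347 ÷ 15.999 = 0.15843 mol
Divide by the smallest (0.031675 mol): C 1.000, H 3.001, O 5.002
Empirical formula: CH3O5
Empirical-formula mass = 95.03 g/mol; 190 ÷ 95.03 ≈ 2, so the molecular formula is C2H6O10.

C2H6O10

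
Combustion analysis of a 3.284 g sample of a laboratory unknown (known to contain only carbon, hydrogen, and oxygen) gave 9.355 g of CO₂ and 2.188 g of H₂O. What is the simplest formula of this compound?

C7H8O

mol C = 9.355 g CO₂ ÷ 44.009 g/mol = 0.21257 mol
mol H = 2 × 2.188 g H₂O ÷ 18.015 g/mol = 0.24291 mol
mass O = 3.284 − (2.5532 + 0.24485) = 0.48597 g → mol O = 0.48597 ÷ 15.999 = 0.030375 mol
Divide by the smallest (0.030375 mol): C 6.998, H 7.997, O 1.000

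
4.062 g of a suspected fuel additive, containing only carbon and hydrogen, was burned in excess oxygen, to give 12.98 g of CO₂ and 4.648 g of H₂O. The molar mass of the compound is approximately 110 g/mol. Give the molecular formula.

mol C = 12.98 g CO₂ ÷ 44.009 g/mol = 0.29494 mol
mol H = 2 × 4.648 g H₂O ÷ 18.015 g/mol = 0.51601 mol
Divide by the smallest (0.29494 mol): C 1.000, H 1.750
Multiplying each by 4 gives whole numbers: C 4.00, H 7.00
Empirical formula: C4H7
Empirical-formula mass = 55.10 g/mol; 110 ÷ 55.10 ≈ 2, so the molecular formula is C8H14.

C8H14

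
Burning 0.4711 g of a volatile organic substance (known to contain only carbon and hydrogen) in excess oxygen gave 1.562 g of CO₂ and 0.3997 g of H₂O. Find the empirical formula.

mol C = 1.562 g CO₂ ÷ 44.009 g/mol = 0.035493 mol
mol H = 2 × 0.3997 g H₂O ÷ 18.015 g/mol = 0.044374 mol
Divide by the smallest (0.035493 mol): C 1.000, H 1.250
Multiplying each by 4 gives whole numbers: C 4.00, H 5.00

C4H5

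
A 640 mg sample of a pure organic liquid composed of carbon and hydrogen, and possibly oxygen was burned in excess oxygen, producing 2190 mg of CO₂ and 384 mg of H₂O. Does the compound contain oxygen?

no

mol C = 2.19 g CO₂ ÷ 44.009 g/mol = 0.04976 mol
mol H = 2 × 0.384 g H₂O ÷ 18.015 g/mol = 0.04263 mol
C and H together account for 0.6407 g — essentially the entire 0.640 g sample — so the compound contains no oxygen.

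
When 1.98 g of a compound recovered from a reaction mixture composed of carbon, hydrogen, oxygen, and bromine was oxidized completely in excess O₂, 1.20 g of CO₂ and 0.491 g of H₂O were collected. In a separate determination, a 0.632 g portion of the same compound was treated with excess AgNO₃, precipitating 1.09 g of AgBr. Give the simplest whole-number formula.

mol C = 1.20 g CO₂ ÷ 44.009 g/mol = 0.02727 mol
mol H = 2 × 0.491 g H₂O ÷ 18.015 g/mol = 0.05451 mol
From the AgBr data: mol Br per gram of compound = (1.09 ÷ 187.772) ÷ 0.632 = 0.009185 mol/g, so in the 1.98 g combustion sample mol Br = 0.01819 mol
mass O = 1.98 − (0.3275 + 0.05495 + 1.453) = 0.1444 g → mol O = 0.1444 ÷ 15.999 = 0.009025 mol
Divide by the smallest (0.009025 mol): C 3.021, H 6.040, Br 2.015, O 1.000

C3H6Br2O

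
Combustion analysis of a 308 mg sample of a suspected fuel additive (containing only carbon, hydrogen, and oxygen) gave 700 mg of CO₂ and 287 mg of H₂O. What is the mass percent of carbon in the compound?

62.0%

mol C = 0.700 g CO₂ ÷ 44.009 g/mol = 0.01591 mol
mol H = 2 × 0.287 g H₂O ÷ 18.015 g/mol = 0.03186 mol
mass O = 0.308 − (0.1910 + 0.03212) = 0.08484 g → mol O = 0.08484 ÷ 15.999 = 0.005303 mol
mass % C = 0.1910 g ÷ 0.308 g × 100%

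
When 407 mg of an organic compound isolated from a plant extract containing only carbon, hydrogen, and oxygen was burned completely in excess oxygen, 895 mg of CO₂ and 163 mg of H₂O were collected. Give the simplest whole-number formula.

C9H8O4

mol C = 0.895 g CO₂ ÷ 44.009 g/mol = 0.02034 mol
mol H = 2 × 0.163 g H₂O ÷ 18.015 g/mol = 0.01810 mol
mass O = 0.407 − (0.2443 + 0.01824) = 0.1445 g → mol O = 0.1445 ÷ 15.999 = 0.009031 mol
Divide by the smallest (0.009031 mol): C 2.252, H 2.004, O 1.000
Multiplying each by 4 gives whole numbers: C 9.01, H 8.01, O 4.00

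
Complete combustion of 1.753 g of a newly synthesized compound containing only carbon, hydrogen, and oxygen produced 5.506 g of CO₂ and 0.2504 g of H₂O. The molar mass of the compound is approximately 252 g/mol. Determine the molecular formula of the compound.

mol C = 5.506 g CO₂ ÷ 44.009 g/mol = 0.12511 mol
mol H = 2 × 0.2504 g H₂O ÷ 18.015 g/mol = 0.027799 mol
mass O = 1.753 − (1.5027 + 0.028021) = 0.22227 g → mol O = 0.22227 ÷ 15.999 = 0.013893 mol
Divide by the smallest (0.013893 mol): C 9.005, H 2.001, O 1.000
Empirical formula: C9H2O
Empirical-formula mass = 126.11 g/mol; 252 ÷ 126.11 ≈ 2, so the molecular formula is C18H4O2.

C18H4O2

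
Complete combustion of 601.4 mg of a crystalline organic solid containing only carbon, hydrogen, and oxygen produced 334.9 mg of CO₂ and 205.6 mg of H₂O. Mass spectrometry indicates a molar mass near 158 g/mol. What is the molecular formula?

C2H6O8

mol C = 0.3349 g CO₂ ÷ 44.009 g/mol = 0.0076098 mol
mol H = 2 × 0.2056 g H₂O ÷ 18.015 g/mol = 0.022825 mol
mass O = 0.6014 − (0.091401 + 0.023008) = 0.48699 g → mol O = 0.48699 ÷ 15.999 = 0.030439 mol
Divide by the smallest (0.0076098 mol): C 1.000, H 2.999, O 4.000
Empirical formula: CH3O4
Empirical-formula mass = 79.03 g/mol; 158 ÷ 79.03 ≈ 2, so the molecular formula is C2H6O8.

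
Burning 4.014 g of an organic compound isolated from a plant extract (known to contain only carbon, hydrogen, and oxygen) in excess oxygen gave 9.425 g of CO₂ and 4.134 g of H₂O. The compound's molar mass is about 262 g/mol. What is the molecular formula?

mol C = 9.425 g CO₂ ÷ 44.009 g/mol = 0.21416 mol
mol H = 2 × 4.134 g H₂O ÷ 18.015 g/mol = 0.45895 mol
mass O = 4.014 − (2.5723 + 0.46262) = 0.97909 g → mol O = 0.97909 ÷ 15.999 = 0.061197 mol
Divide by the smallest (0.061197 mol): C 3.500, H 7.500, O 1.000
Multiplying each by 2 gives whole numbers: C 7.00, H 15.00, O 2.00
Empirical formula: C7H15O2
Empirical-formula mass = 131.19 g/mol; 262 ÷ 131.19 ≈ 2, so the molecular formula is C14H30O4.

C14H30O4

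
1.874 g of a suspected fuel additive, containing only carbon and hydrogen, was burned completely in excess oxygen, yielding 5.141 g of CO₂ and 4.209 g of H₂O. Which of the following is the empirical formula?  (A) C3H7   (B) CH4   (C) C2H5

mol C = 5.141 g CO₂ ÷ 44.009 g/mol = 0.11682 mol
mol H = 2 × 4.209 g H₂O ÷ 18.015 g/mol = 0.46728 mol
Divide by the smallest (0.11682 mol): C 1.000, H 4.000

(B) CH4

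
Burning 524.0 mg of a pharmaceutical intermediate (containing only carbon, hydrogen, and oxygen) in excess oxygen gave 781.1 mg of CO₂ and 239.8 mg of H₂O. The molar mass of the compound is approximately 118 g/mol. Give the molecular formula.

C4H6O4

mol C = 0.7811 g CO₂ ÷ 44.009 g/mol = 0.017749 mol
mol H = 2 × 0.2398 g H₂O ÷ 18.015 g/mol = 0.026622 mol
mass O = 0.5240 − (0.21318 + 0.026835) = 0.28399 g → mol O = 0.28399 ÷ 15.999 = 0.017750 mol
Divide by the smallest (0.017749 mol): C 1.000, H 1.500, O 1.000
Multiplying each by 2 gives whole numbers: C 2.00, H 3.00, O 2.00
Empirical formula: C2H3O2
Empirical-formula mass = 59.04 g/mol; 118 ÷ 59.04 ≈ 2, so the molecular formula is C4H6O4.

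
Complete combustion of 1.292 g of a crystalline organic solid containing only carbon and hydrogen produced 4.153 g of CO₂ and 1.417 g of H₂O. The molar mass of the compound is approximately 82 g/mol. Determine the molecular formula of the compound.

mol C = 4.153 g CO₂ ÷ 44.009 g/mol = 0.094367 mol
mol H = 2 × 1.417 g H₂O ÷ 18.015 g/mol = 0.15731 mol
Divide by the smallest (0.094367 mol): C 1.000, H 1.667
Multiplying each by 3 gives whole numbers: C 3.00, H 5.00
Empirical formula: C3H5
Empirical-formula mass = 41.07 g/mol; 82 ÷ 41.07 ≈ 2, so the molecular formula is C6H10.

C6H10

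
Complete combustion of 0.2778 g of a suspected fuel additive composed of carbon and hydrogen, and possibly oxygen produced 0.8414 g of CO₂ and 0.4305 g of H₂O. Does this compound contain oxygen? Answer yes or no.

no

mol C = 0.8414 g CO₂ ÷ 44.009 g/mol = 0.019119 mol
mol H = 2 × 0.4305 g H₂O ÷ 18.015 g/mol = 0.047794 mol
C and H together account for 0.27781 g — essentially the entire 0.2778 g sample — so the compound contains no oxygen.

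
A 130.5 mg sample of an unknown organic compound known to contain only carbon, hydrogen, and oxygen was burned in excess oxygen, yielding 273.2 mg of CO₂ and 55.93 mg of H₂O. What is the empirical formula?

C2H2O

mol C = 0.2732 g CO₂ ÷ 44.009 g/mol = 0.0062078 mol
mol H = 2 × 0.05593 g H₂O ÷ 18.015 g/mol = 0.0062093 mol
mass O = 0.1305 − (0.074562 + 0.0062589) = 0.049679 g → mol O = 0.049679 ÷ 15.999 = 0.0031051 mol
Divide by the smallest (0.0031051 mol): C 1.999, H 2.000, O 1.000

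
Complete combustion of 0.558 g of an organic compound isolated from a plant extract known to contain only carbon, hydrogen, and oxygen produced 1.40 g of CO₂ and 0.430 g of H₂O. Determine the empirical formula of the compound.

mol C = 1.40 g CO₂ ÷ 44.009 g/mol = 0.03181 mol
mol H = 2 × 0.430 g H₂O ÷ 18.015 g/mol = 0.04774 mol
mass O = 0.558 − (0.3821 + 0.04812) = 0.1278 g → mol O = 0.1278 ÷ 15.999 = 0.007987 mol
Divide by the smallest (0.007987 mol): C 3.983, H 5.977, O 1.000

C4H6O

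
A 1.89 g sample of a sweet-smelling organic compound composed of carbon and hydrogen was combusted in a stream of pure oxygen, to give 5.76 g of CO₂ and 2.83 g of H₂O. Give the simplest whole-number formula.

C5H12

mol C = 5.76 g CO₂ ÷ 44.009 g/mol = 0.1309 mol
mol H = 2 × 2.83 g H₂O ÷ 18.015 g/mol = 0.3142 mol
Divide by the smallest (0.1309 mol): C 1.000, H 2.400
Multiplying each by 5 gives whole numbers: C 5.00, H 12.00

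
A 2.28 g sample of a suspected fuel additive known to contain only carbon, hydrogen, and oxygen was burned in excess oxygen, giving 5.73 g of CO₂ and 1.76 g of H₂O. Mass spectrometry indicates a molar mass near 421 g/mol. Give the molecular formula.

mol C = 5.73 g CO₂ ÷ 44.009 g/mol = 0.1302 mol
mol H = 2 × 1.76 g H₂O ÷ 18.015 g/mol = 0.1954 mol
mass O = 2.28 − (1.564 + 0.1970) = 0.5192 g → mol O = 0.5192 ÷ 15.999 = 0.03245 mol
Divide by the smallest (0.03245 mol): C 4.012, H 6.021, O 1.000
Empirical formula: C4H6O
Empirical-formula mass = 70.09 g/mol; 421 ÷ 70.09 ≈ 6, so the molecular formula is C24H36O6.

C24H36O6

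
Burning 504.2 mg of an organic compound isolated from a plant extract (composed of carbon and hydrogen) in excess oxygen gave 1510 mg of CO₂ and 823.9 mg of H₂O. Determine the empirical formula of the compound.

C3H8

mol C = 1.510 g CO₂ ÷ 44.009 g/mol = 0.034311 mol
mol H = 2 × 0.8239 g H₂O ÷ 18.015 g/mol = 0.091468 mol
Divide by the smallest (0.034311 mol): C 1.000, H 2.666
Multiplying each by 3 gives whole numbers: C 3.00, H 8.00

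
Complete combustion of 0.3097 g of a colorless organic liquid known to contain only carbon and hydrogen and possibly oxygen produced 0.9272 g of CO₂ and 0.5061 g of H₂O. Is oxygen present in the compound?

mol C = 0.9272 g CO₂ ÷ 44.009 g/mol = 0.021068 mol
mol H = 2 × 0.5061 g H₂O ÷ 18.015 g/mol = 0.056187 mol
C and H together account for 0.30969 g — essentially the entire 0.3097 g sample — so the compound contains no oxygen.

no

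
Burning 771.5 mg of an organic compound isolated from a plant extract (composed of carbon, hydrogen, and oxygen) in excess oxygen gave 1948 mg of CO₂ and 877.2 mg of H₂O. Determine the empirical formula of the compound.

mol C = 1.948 g CO₂ ÷ 44.009 g/mol = 0.044264 mol
mol H = 2 × 0.8772 g H₂O ÷ 18.015 g/mol = 0.097386 mol
mass O = 0.7715 − (0.53165 + 0.098165) = 0.14168 g → mol O = 0.14168 ÷ 15.999 = 0.0088558 mol
Divide by the smallest (0.0088558 mol): C 4.998, H 10.997, O 1.000

C5H11O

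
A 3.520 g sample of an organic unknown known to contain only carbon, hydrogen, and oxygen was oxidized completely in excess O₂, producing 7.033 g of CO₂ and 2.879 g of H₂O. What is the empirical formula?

C2H4O

mol C = 7.033 g CO₂ ÷ 44.009 g/mol = 0.15981 mol
mol H = 2 × 2.879 g H₂O ÷ 18.015 g/mol = 0.31962 mol
mass O = 3.520 − (1.9195 + 0.32218) = 1.2784 g → mol O = 1.2784 ÷ 15.999 = 0.079903 mol
Divide by the smallest (0.079903 mol): C 2.000, H 4.000, O 1.000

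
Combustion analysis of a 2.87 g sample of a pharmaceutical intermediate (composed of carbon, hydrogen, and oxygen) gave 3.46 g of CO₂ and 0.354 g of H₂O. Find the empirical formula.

mol C = 3.46 g CO₂ ÷ 44.009 g/mol = 0.07862 mol
mol H = 2 × 0.354 g H₂O ÷ 18.015 g/mol = 0.03930 mol
mass O = 2.87 − (0.9443 + 0.03961) = 1.886 g → mol O = 1.886 ÷ 15.999 = 0.1179 mol
Divide by the smallest (0.03930 mol): C 2.000, H 1.000, O 3.000

C2HO3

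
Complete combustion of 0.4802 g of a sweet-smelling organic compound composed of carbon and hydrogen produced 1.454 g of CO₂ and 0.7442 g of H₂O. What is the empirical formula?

mol C = 1.454 g CO₂ ÷ 44.009 g/mol = 0.033039 mol
mol H = 2 × 0.7442 g H₂O ÷ 18.015 g/mol = 0.082620 mol
Divide by the smallest (0.033039 mol): C 1.000, H 2.501
Multiplying each by 2 gives whole numbers: C 2.00, H 5.00

C2H5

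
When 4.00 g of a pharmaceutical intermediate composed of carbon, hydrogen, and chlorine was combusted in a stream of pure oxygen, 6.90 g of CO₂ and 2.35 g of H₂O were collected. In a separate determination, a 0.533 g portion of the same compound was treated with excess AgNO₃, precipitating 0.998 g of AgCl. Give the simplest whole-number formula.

mol C = 6.90 g CO₂ ÷ 44.009 g/mol = 0.1568 mol
mol H = 2 × 2.35 g H₂O ÷ 18.015 g/mol = 0.2609 mol
From the AgCl data: mol Cl per gram of compound = (0.998 ÷ 143.318) ÷ 0.533 = 0.01306 mol/g, so in the 4.00 g combustion sample mol Cl = 0.05226 mol
Divide by the smallest (0.05226 mol): C 3.000, H 4.992, Cl 1.000

C3H5Cl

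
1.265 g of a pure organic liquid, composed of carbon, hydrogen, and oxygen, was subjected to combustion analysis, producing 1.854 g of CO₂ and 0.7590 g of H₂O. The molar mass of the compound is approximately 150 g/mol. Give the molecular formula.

mol C = 1.854 g CO₂ ÷ 44.009 g/mol = 0.042128 mol
mol H = 2 × 0.7590 g H₂O ÷ 18.015 g/mol = 0.084263 mol
mass O = 1.265 − (0.50600 + 0.084937) = 0.67407 g → mol O = 0.67407 ÷ 15.999 = 0.042132 mol
Divide by the smallest (0.042128 mol): C 1.000, H 2.000, O 1.000
Empirical formula: CH2O
Empirical-formula mass = 30.03 g/mol; 150 ÷ 30.03 ≈ 5, so the molecular formula is C5H10O5.

C5H10O5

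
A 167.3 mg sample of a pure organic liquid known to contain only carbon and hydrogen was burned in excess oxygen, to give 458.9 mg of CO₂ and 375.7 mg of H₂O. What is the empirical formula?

mol C = 0.4589 g CO₂ ÷ 44.009 g/mol = 0.010427 mol
mol H = 2 × 0.3757 g H₂O ÷ 18.015 g/mol = 0.041710 mol
Divide by the smallest (0.010427 mol): C 1.000, H 4.000

CH4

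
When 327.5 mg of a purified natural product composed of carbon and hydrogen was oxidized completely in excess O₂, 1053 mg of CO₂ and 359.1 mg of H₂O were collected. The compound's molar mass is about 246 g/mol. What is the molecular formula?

C18H30

mol C = 1.053 g CO₂ ÷ 44.009 g/mol = 0.023927 mol
mol H = 2 × 0.3591 g H₂O ÷ 18.015 g/mol = 0.039867 mol
Divide by the smallest (0.023927 mol): C 1.000, H 1.666
Multiplying each by 3 gives whole numbers: C 3.00, H 5.00
Empirical formula: C3H5
Empirical-formula mass = 41.07 g/mol; 246 ÷ 41.07 ≈ 6, so the molecular formula is C18H30.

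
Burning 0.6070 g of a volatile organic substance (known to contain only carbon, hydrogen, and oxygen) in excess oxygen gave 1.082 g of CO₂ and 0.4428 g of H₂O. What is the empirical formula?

mol C = 1.082 g CO₂ ÷ 44.009 g/mol = 0.024586 mol
mol H = 2 × 0.4428 g H₂O ÷ 18.015 g/mol = 0.049159 mol
mass O = 0.6070 − (0.29530 + 0.049552) = 0.26215 g → mol O = 0.26215 ÷ 15.999 = 0.016385 mol
Divide by the smallest (0.016385 mol): C 1.500, H 3.000, O 1.000
Multiplying each by 2 gives whole numbers: C 3.00, H 6.00, O 2.00

C3H6O2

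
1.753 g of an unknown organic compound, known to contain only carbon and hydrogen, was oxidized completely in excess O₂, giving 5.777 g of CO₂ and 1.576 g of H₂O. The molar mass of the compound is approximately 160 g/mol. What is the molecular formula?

mol C = 5.777 g CO₂ ÷ 44.009 g/mol = 0.13127 mol
mol H = 2 × 1.576 g H₂O ÷ 18.015 g/mol = 0.17497 mol
Divide by the smallest (0.13127 mol): C 1.000, H 1.333
Multiplying each by 3 gives whole numbers: C 3.00, H 4.00
Empirical formula: C3H4
Empirical-formula mass = 40.06 g/mol; 160 ÷ 40.06 ≈ 4, so the molecular formula is C12H16.

C12H16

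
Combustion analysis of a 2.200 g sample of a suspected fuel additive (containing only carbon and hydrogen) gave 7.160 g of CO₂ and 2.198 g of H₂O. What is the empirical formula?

C2H3

mol C = 7.160 g CO₂ ÷ 44.009 g/mol = 0.16269 mol
mol H = 2 × 2.198 g H₂O ÷ 18.015 g/mol = 0.24402 mol
Divide by the smallest (0.16269 mol): C 1.000, H 1.500
Multiplying each by 2 gives whole numbers: C 2.00, H 3.00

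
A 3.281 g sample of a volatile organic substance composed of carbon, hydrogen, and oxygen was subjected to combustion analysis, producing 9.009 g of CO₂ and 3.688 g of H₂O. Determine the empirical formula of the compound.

mol C = 9.009 g CO₂ ÷ 44.009 g/mol = 0.20471 mol
mol H = 2 × 3.688 g H₂O ÷ 18.015 g/mol = 0.40944 mol
mass O = 3.281 − (2.4587 + 0.41271) = 0.40954 g → mol O = 0.40954 ÷ 15.999 = 0.025598 mol
Divide by the smallest (0.025598 mol): C 7.997, H 15.995, O 1.000

C8H16O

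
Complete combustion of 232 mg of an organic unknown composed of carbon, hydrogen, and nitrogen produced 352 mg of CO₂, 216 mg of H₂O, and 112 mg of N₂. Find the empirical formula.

mol C = 0.352 g CO₂ ÷ 44.009 g/mol = 0.007998 mol
mol H = 2 × 0.216 g H₂O ÷ 18.015 g/mol = 0.02398 mol
mol N = 2 × 0.112 g N₂ ÷ 28.014 g/mol = 0.007996 mol
Divide by the smallest (0.007996 mol): C 1.000, H 2.999, N 1.000

CH3N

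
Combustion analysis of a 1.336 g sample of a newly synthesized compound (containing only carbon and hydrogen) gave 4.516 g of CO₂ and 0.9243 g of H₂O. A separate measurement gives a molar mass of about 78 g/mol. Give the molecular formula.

mol C = 4.516 g CO₂ ÷ 44.009 g/mol = 0.10262 mol
mol H = 2 × 0.9243 g H₂O ÷ 18.015 g/mol = 0.10261 mol
Divide by the smallest (0.10261 mol): C 1.000, H 1.000
Empirical formula: CH
Empirical-formula mass = 13.02 g/mol; 78 ÷ 13.02 ≈ 6, so the molecular formula is C6H6.

C6H6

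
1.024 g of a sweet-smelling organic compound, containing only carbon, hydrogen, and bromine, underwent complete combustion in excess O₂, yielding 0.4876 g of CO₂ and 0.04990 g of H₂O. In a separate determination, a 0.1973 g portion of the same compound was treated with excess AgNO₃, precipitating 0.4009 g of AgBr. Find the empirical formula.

C2HBr2

mol C = 0.4876 g CO₂ ÷ 44.009 g/mol = 0.011080 mol
mol H = 2 × 0.04990 g H₂O ÷ 18.015 g/mol = 0.0055398 mol
From the AgBr data: mol Br per gram of compound = (0.4009 ÷ 187.772) ÷ 0.1973 = 0.010821 mol/g, so in the 1.024 g combustion sample mol Br = 0.011081 mol
Divide by the smallest (0.0055398 mol): C 2.000, H 1.000, Br 2.000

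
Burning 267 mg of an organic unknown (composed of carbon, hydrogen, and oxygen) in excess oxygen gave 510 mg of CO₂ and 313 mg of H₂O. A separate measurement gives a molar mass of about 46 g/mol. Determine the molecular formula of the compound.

C2H6O

mol C = 0.510 g CO₂ ÷ 44.009 g/mol = 0.01159 mol
mol H = 2 × 0.313 g H₂O ÷ 18.015 g/mol = 0.03475 mol
mass O = 0.267 − (0.1392 + 0.03503) = 0.09278 g → mol O = 0.09278 ÷ 15.999 = 0.005799 mol
Divide by the smallest (0.005799 mol): C 1.998, H 5.992, O 1.000
Empirical formula: C2H6O
Empirical-formula mass = 46.07 g/mol; 46 ÷ 46.07 ≈ 1, so the molecular formula is C2H6O.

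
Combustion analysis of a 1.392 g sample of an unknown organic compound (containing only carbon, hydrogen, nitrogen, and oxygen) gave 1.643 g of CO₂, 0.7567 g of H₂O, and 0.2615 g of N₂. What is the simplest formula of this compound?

mol C = 1.643 g CO₂ ÷ 44.009 g/mol = 0.037333 mol
mol H = 2 × 0.7567 g H₂O ÷ 18.015 g/mol = 0.084008 mol
mol N = 2 × 0.2615 g N₂ ÷ 28.014 g/mol = 0.018669 mol
mass O = 1.392 − (0.44841 + 0.084680 + 0.26150) = 0.59741 g → mol O = 0.59741 ÷ 15.999 = 0.037340 mol
Divide by the smallest (0.018669 mol): C 2.000, H 4.500, N 1.000, O 2.000
Multiplying each by 2 gives whole numbers: C 4.00, H 9.00, N 2.00, O 4.00

C4H9N2O4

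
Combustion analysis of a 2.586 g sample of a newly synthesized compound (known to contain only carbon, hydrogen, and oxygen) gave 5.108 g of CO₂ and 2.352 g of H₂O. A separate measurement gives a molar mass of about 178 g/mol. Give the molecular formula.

C8H18O4

mol C = 5.108 g CO₂ ÷ 44.009 g/mol = 0.11607 mol
mol H = 2 × 2.352 g H₂O ÷ 18.015 g/mol = 0.26112 mol
mass O = 2.586 − (1.3941 + 0.26320) = 0.92871 g → mol O = 0.92871 ÷ 15.999 = 0.058048 mol
Divide by the smallest (0.058048 mol): C 1.999, H 4.498, O 1.000
Multiplying each by 2 gives whole numbers: C 4.00, H 9.00, O 2.00
Empirical formula: C4H9O2
Empirical-formula mass = 89.11 g/mol; 178 ÷ 89.11 ≈ 2, so the molecular formula is C8H18O4.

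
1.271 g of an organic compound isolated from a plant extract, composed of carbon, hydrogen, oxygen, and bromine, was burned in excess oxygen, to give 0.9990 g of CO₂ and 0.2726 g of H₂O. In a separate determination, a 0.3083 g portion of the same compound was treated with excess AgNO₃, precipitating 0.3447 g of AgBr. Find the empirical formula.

mol C = 0.9990 g CO₂ ÷ 44.009 g/mol = 0.022700 mol
mol H = 2 × 0.2726 g H₂O ÷ 18.015 g/mol = 0.030264 mol
From the AgBr data: mol Br per gram of compound = (0.3447 ÷ 187.772) ÷ 0.3083 = 0.0059544 mol/g, so in the 1.271 g combustion sample mol Br = 0.0075680 mol
mass O = 1.271 − (0.27265 + 0.030506 + 0.60472) = 0.36313 g → mol O = 0.36313 ÷ 15.999 = 0.022697 mol
Divide by the smallest (0.0075680 mol): C 2.999, H 3.999, Br 1.000, O 2.999

C3H4BrO3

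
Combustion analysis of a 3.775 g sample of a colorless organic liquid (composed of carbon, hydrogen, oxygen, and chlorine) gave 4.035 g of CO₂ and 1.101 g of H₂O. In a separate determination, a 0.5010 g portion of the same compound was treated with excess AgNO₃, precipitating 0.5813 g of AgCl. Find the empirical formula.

mol C = 4.035 g CO₂ ÷ 44.009 g/mol = 0.091686 mol
mol H = 2 × 1.101 g H₂O ÷ 18.015 g/mol = 0.12223 mol
From the AgCl data: mol Cl per gram of compound = (0.5813 ÷ 143.318) ÷ 0.5010 = 0.0080958 mol/g, so in the 3.775 g combustion sample mol Cl = 0.030562 mol
mass O = 3.775 − (1.1012 + 0.12321 + 1.0834) = 1.4671 g → mol O = 1.4671 ÷ 15.999 = 0.091702 mol
Divide by the smallest (0.030562 mol): C 3.000, H 3.999, Cl 1.000, O 3.001

C3H4ClO3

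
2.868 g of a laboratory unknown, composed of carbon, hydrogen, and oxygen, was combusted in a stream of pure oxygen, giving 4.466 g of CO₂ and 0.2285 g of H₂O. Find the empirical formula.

mol C = 4.466 g CO₂ ÷ 44.009 g/mol = 0.10148 mol
mol H = 2 × 0.2285 g H₂O ÷ 18.015 g/mol = 0.025368 mol
mass O = 2.868 − (1.2189 + 0.025571) = 1.6236 g → mol O = 1.6236 ÷ 15.999 = 0.10148 mol
Divide by the smallest (0.025368 mol): C 4.000, H 1.000, O 4.000

C4HO4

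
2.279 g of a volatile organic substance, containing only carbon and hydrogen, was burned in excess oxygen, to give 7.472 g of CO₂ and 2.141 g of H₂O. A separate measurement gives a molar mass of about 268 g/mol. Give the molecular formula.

mol C = 7.472 g CO₂ ÷ 44.009 g/mol = 0.16978 mol
mol H = 2 × 2.141 g H₂O ÷ 18.015 g/mol = 0.23769 mol
Divide by the smallest (0.16978 mol): C 1.000, H 1.400
Multiplying each by 5 gives whole numbers: C 5.00, H 7.00
Empirical formula: C5H7
Empirical-formula mass = 67.11 g/mol; 268 ÷ 67.11 ≈ 4, so the molecular formula is C20H28.

C20H28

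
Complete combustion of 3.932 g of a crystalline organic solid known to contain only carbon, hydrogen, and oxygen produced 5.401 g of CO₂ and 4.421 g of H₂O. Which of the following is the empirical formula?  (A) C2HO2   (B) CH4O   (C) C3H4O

(B) CH4O

mol C = 5.401 g CO₂ ÷ 44.009 g/mol = 0.12272 mol
mol H = 2 × 4.421 g H₂O ÷ 18.015 g/mol = 0.49081 mol
mass O = 3.932 − (1.4740 + 0.49474) = 1.9632 g → mol O = 1.9632 ÷ 15.999 = 0.12271 mol
Divide by the smallest (0.12271 mol): C 1.000, H 4.000, O 1.000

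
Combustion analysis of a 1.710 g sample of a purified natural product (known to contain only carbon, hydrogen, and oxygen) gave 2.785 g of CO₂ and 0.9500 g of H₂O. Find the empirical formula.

C6H10O5

mol C = 2.785 g CO₂ ÷ 44.009 g/mol = 0.063283 mol
mol H = 2 × 0.9500 g H₂O ÷ 18.015 g/mol = 0.10547 mol
mass O = 1.710 − (0.76009 + 0.10631) = 0.84360 g → mol O = 0.84360 ÷ 15.999 = 0.052728 mol
Divide by the smallest (0.052728 mol): C 1.200, H 2.000, O 1.000
Multiplying each by 5 gives whole numbers: C 6.00, H 10.00, O 5.00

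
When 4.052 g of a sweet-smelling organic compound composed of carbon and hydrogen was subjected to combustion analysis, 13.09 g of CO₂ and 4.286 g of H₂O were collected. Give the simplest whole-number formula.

mol C = 13.09 g CO₂ ÷ 44.009 g/mol = 0.29744 mol
mol H = 2 × 4.286 g H₂O ÷ 18.015 g/mol = 0.47583 mol
Divide by the smallest (0.29744 mol): C 1.000, H 1.600
Multiplying each by 5 gives whole numbers: C 5.00, H 8.00

C5H8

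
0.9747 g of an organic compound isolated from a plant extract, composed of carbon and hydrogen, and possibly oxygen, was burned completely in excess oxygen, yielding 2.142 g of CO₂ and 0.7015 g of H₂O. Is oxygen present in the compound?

yes

mol C = 2.142 g CO₂ ÷ 44.009 g/mol = 0.048672 mol
mol H = 2 × 0.7015 g H₂O ÷ 18.015 g/mol = 0.077880 mol
C and H account for only 0.66310 g of the 0.9747 g sample; the remaining 0.31160 g must be oxygen.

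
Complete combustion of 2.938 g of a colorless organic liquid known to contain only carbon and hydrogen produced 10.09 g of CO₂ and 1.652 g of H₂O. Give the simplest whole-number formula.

mol C = 10.09 g CO₂ ÷ 44.009 g/mol = 0.22927 mol
mol H = 2 × 1.652 g H₂O ÷ 18.015 g/mol = 0.18340 mol
Divide by the smallest (0.18340 mol): C 1.250, H 1.000
Multiplying each by 4 gives whole numbers: C 5.00, H 4.00

C5H4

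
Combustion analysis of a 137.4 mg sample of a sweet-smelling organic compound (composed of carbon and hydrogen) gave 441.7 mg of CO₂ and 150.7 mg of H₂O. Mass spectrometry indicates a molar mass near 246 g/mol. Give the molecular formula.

mol C = 0.4417 g CO₂ ÷ 44.009 g/mol = 0.010037 mol
mol H = 2 × 0.1507 g H₂O ÷ 18.015 g/mol = 0.016731 mol
Divide by the smallest (0.010037 mol): C 1.000, H 1.667
Multiplying each by 3 gives whole numbers: C 3.00, H 5.00
Empirical formula: C3H5
Empirical-formula mass = 41.07 g/mol; 246 ÷ 41.07 ≈ 6, so the molecular formula is C18H30.

C18H30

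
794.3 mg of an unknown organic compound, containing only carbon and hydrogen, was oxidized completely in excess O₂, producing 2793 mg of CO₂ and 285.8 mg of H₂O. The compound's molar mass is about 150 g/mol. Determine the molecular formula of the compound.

C12H6

mol C = 2.793 g CO₂ ÷ 44.009 g/mol = 0.063464 mol
mol H = 2 × 0.2858 g H₂O ÷ 18.015 g/mol = 0.031729 mol
Divide by the smallest (0.031729 mol): C 2.000, H 1.000
Empirical formula: C2H
Empirical-formula mass = 25.03 g/mol; 150 ÷ 25.03 ≈ 6, so the molecular formula is C12H6.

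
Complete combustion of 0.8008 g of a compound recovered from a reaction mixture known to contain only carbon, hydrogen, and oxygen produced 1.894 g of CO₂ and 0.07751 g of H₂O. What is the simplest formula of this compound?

C5HO2

mol C = 1.894 g CO₂ ÷ 44.009 g/mol = 0.043037 mol
mol H = 2 × 0.07751 g H₂O ÷ 18.015 g/mol = 0.0086051 mol
mass O = 0.8008 − (0.51691 + 0.0086739) = 0.27521 g → mol O = 0.27521 ÷ 15.999 = 0.017202 mol
Divide by the smallest (0.0086051 mol): C 5.001, H 1.000, O 1.999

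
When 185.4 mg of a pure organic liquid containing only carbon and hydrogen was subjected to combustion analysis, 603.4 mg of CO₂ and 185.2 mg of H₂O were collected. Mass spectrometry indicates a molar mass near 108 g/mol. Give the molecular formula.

C8H12

mol C = 0.6034 g CO₂ ÷ 44.009 g/mol = 0.013711 mol
mol H = 2 × 0.1852 g H₂O ÷ 18.015 g/mol = 0.020561 mol
Divide by the smallest (0.013711 mol): C 1.000, H 1.500
Multiplying each by 2 gives whole numbers: C 2.00, H 3.00
Empirical formula: C2H3
Empirical-formula mass = 27.05 g/mol; 108 ÷ 27.05 ≈ 4, so the molecular formula is C8H12.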